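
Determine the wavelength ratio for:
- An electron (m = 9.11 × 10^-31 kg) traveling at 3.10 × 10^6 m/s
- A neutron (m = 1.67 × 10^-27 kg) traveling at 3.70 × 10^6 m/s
λ₁/λ₂ = 2.19 × 10^3

Using λ = h/(mv):

λ₁ = h/(m₁v₁) = 2.35 × 10^-10 m
λ₂ = h/(m₂v₂) = 1.07 × 10^-13 m

Ratio λ₁/λ₂ = (m₂v₂)/(m₁v₁)
         = (1.67 × 10^-27 kg × 3.70 × 10^6 m/s) / (9.11 × 10^-31 kg × 3.10 × 10^6 m/s)
         = 2.19 × 10^3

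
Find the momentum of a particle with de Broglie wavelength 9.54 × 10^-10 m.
6.95 × 10^-25 kg·m/s

From the de Broglie relation λ = h/p, we solve for p:

p = h/λ
p = (6.626 × 10^-34 J·s) / (9.54 × 10^-10 m)
p = 6.95 × 10^-25 kg·m/s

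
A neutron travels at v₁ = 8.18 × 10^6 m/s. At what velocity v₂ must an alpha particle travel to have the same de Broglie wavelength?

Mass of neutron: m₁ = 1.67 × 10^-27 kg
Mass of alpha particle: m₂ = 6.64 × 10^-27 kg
v₂ = 2.06 × 10^6 m/s

For equal de Broglie wavelengths: λ₁ = λ₂

h/(m₁v₁) = h/(m₂v₂)
m₁v₁ = m₂v₂
v₂ = v₁ · (m₁/m₂)

v₂ = 8.18 × 10^6 m/s × (1.67 × 10^-27 kg / 6.64 × 10^-27 kg)
v₂ = 2.06 × 10^6 m/s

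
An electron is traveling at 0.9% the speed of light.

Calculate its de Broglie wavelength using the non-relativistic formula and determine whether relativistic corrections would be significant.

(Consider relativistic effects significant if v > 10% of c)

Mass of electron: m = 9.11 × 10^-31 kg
No, relativistic corrections are not needed.

Using the non-relativistic de Broglie formula λ = h/(mv):

v = 0.9% × c = 2.698 × 10^6 m/s

λ = h/(mv)
λ = (6.626 × 10^-34 J·s) / (9.11 × 10^-31 kg × 2.698 × 10^6 m/s)
λ = 2.70 × 10^-10 m

Since v = 0.9% of c < 10% of c, relativistic corrections are NOT significant and this non-relativistic result is a good approximation.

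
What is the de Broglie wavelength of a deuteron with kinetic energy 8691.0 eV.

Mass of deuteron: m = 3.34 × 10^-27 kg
2.17 × 10^-13 m

Using λ = h/√(2mKE):

First convert KE to Joules: KE = 8691.0 eV = 1.392 × 10^-15 J

λ = h/√(2mKE)
λ = (6.626 × 10^-34 J·s) / √(2 × 3.34 × 10^-27 kg × 1.392 × 10^-15 J)
λ = 2.17 × 10^-13 m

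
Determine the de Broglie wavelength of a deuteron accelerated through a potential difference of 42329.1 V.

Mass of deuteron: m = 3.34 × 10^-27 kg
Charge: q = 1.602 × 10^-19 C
9.84 × 10^-14 m

When a particle is accelerated through voltage V, it gains kinetic energy KE = qV.

The de Broglie wavelength is then λ = h/√(2mqV):

λ = h/√(2mqV)
λ = (6.626 × 10^-34 J·s) / √(2 × 3.34 × 10^-27 kg × 1.602 × 10^-19 C × 42329.1 V)
λ = 9.84 × 10^-14 m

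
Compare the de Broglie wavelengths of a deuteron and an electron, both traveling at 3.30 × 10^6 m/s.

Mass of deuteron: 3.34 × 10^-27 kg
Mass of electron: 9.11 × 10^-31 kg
The electron has the longer wavelength.

Using λ = h/(mv), since both particles have the same velocity, the wavelength depends only on mass.

For deuteron: λ₁ = h/(m₁v) = 6.01 × 10^-14 m
For electron: λ₂ = h/(m₂v) = 2.20 × 10^-10 m

Since λ ∝ 1/m at constant velocity, the lighter particle has the longer wavelength.

The electron has the longer de Broglie wavelength.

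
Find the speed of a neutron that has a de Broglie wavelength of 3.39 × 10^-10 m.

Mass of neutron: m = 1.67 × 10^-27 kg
1.17 × 10^3 m/s

From the de Broglie relation λ = h/(mv), we solve for v:

v = h/(mλ)
v = (6.626 × 10^-34 J·s) / (1.67 × 10^-27 kg × 3.39 × 10^-10 m)
v = 1.17 × 10^3 m/s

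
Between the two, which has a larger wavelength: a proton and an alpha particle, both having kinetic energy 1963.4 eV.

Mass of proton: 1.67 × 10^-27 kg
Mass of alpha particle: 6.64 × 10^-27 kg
The proton has the longer wavelength.

Using λ = h/√(2mKE):

For proton: λ₁ = h/√(2m₁KE) = 6.46 × 10^-13 m
For alpha particle: λ₂ = h/√(2m₂KE) = 3.24 × 10^-13 m

Since λ ∝ 1/√m at constant kinetic energy, the lighter particle has the longer wavelength.

The proton has the longer de Broglie wavelength.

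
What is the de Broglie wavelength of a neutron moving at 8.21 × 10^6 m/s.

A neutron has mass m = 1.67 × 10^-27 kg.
4.83 × 10^-14 m

Using the de Broglie relation λ = h/(mv):

λ = h/(mv)
λ = (6.626 × 10^-34 J·s) / (1.67 × 10^-27 kg × 8.21 × 10^6 m/s)
λ = 4.83 × 10^-14 m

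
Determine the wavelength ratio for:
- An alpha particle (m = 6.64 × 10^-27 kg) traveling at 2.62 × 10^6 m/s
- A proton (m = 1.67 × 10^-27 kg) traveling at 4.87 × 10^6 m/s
λ₁/λ₂ = 0.467

Using λ = h/(mv):

λ₁ = h/(m₁v₁) = 3.81 × 10^-14 m
λ₂ = h/(m₂v₂) = 8.15 × 10^-14 m

Ratio λ₁/λ₂ = (m₂v₂)/(m₁v₁)
         = (1.67 × 10^-27 kg × 4.87 × 10^6 m/s) / (6.64 × 10^-27 kg × 2.62 × 10^6 m/s)
         = 0.467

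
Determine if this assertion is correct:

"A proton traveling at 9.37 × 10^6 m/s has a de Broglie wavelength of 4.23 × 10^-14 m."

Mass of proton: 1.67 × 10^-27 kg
True

The claim is correct.

Using λ = h/(mv):
λ = (6.626 × 10^-34 J·s) / (1.67 × 10^-27 kg × 9.37 × 10^6 m/s)
λ = 4.23 × 10^-14 m

This matches the claimed value.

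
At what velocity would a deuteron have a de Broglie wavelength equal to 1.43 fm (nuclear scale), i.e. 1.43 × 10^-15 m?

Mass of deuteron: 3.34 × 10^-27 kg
1.39 × 10^8 m/s

From λ = h/(mv), solve for v:

v = h/(mλ)
v = (6.626 × 10^-34 J·s) / (3.34 × 10^-27 kg × 1.43 × 10^-15 m)
v = 1.39 × 10^8 m/s

Note: This velocity is 46.3% of the speed of light, so relativistic corrections would be needed for a more accurate calculation.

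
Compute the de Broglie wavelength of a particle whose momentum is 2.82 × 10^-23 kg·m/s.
2.35 × 10^-11 m

Using the de Broglie relation λ = h/p:

λ = h/p
λ = (6.626 × 10^-34 J·s) / (2.82 × 10^-23 kg·m/s)
λ = 2.35 × 10^-11 m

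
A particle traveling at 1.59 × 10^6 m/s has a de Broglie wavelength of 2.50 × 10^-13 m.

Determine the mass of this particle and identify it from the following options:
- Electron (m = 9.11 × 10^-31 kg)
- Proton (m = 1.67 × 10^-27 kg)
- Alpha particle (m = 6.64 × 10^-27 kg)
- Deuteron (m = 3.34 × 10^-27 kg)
The particle is a proton.

From λ = h/(mv), solve for mass:

m = h/(λv)
m = (6.626 × 10^-34 J·s) / (2.50 × 10^-13 m × 1.59 × 10^6 m/s)
m = 1.67 × 10^-27 kg

Comparing with the listed masses, this is closest to a proton.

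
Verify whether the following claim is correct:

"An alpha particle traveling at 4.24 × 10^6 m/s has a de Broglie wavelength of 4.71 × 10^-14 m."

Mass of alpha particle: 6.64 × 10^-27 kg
False

The claim is incorrect.

Using λ = h/(mv):
λ = (6.626 × 10^-34 J·s) / (6.64 × 10^-27 kg × 4.24 × 10^6 m/s)
λ = 2.35 × 10^-14 m

The actual wavelength differs from the claimed 4.71 × 10^-14 m.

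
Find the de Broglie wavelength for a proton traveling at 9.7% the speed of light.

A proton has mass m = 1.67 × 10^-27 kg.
1.36 × 10^-14 m

Using the de Broglie relation λ = h/(mv):

v = 9.7% × c = 2.908 × 10^7 m/s

λ = h/(mv)
λ = (6.626 × 10^-34 J·s) / (1.67 × 10^-27 kg × 2.908 × 10^7 m/s)
λ = 1.36 × 10^-14 m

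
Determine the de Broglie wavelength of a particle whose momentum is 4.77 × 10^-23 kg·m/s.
1.39 × 10^-11 m

Using the de Broglie relation λ = h/p:

λ = h/p
λ = (6.626 × 10^-34 J·s) / (4.77 × 10^-23 kg·m/s)
λ = 1.39 × 10^-11 m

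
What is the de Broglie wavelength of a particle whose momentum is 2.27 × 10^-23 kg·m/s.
2.92 × 10^-11 m

Using the de Broglie relation λ = h/p:

λ = h/p
λ = (6.626 × 10^-34 J·s) / (2.27 × 10^-23 kg·m/s)
λ = 2.92 × 10^-11 m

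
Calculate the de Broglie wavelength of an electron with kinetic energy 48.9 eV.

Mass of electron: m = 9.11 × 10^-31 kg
1.75 × 10^-10 m

Using λ = h/√(2mKE):

First convert KE to Joules: KE = 48.9 eV = 7.835 × 10^-18 J

λ = h/√(2mKE)
λ = (6.626 × 10^-34 J·s) / √(2 × 9.11 × 10^-31 kg × 7.835 × 10^-18 J)
λ = 1.75 × 10^-10 m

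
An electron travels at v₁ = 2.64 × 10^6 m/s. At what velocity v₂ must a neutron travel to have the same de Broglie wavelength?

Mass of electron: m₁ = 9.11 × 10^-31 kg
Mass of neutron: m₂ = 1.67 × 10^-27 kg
v₂ = 1.44 × 10^3 m/s

For equal de Broglie wavelengths: λ₁ = λ₂

h/(m₁v₁) = h/(m₂v₂)
m₁v₁ = m₂v₂
v₂ = v₁ · (m₁/m₂)

v₂ = 2.64 × 10^6 m/s × (9.11 × 10^-31 kg / 1.67 × 10^-27 kg)
v₂ = 1.44 × 10^3 m/s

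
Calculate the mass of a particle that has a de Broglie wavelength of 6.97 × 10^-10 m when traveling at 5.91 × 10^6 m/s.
1.61 × 10^-31 kg

From the de Broglie relation λ = h/(mv), we solve for m:

m = h/(λv)
m = (6.626 × 10^-34 J·s) / (6.97 × 10^-10 m × 5.91 × 10^6 m/s)
m = 1.61 × 10^-31 kg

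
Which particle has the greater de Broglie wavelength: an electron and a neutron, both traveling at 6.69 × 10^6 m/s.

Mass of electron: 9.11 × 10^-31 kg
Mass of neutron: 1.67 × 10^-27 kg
The electron has the longer wavelength.

Using λ = h/(mv), since both particles have the same velocity, the wavelength depends only on mass.

For electron: λ₁ = h/(m₁v) = 1.09 × 10^-10 m
For neutron: λ₂ = h/(m₂v) = 5.93 × 10^-14 m

Since λ ∝ 1/m at constant velocity, the lighter particle has the longer wavelength.

The electron has the longer de Broglie wavelength.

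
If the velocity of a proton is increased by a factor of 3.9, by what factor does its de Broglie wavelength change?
The wavelength decreases by a factor of 3.9.

From λ = h/(mv), the wavelength is inversely proportional to velocity:

λ ∝ 1/v

If v → 3.9v, then λ → λ/3.9

When velocity is increased by a factor of 3.9, the wavelength decreases by a factor of 3.9.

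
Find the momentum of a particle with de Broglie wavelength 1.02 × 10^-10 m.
6.50 × 10^-24 kg·m/s

From the de Broglie relation λ = h/p, we solve for p:

p = h/λ
p = (6.626 × 10^-34 J·s) / (1.02 × 10^-10 m)
p = 6.50 × 10^-24 kg·m/s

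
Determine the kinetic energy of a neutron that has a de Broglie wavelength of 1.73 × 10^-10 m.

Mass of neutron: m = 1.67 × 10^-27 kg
4.39 × 10^-21 J (or 0.0274 eV)

From λ = h/√(2mKE), we solve for KE:

λ² = h²/(2mKE)
KE = h²/(2mλ²)
KE = (6.626 × 10^-34 J·s)² / (2 × 1.67 × 10^-27 kg × (1.73 × 10^-10 m)²)
KE = 4.39 × 10^-21 J
KE = 0.0274 eV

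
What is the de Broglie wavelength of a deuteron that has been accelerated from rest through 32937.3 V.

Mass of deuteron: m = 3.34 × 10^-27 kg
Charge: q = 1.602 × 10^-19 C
1.12 × 10^-13 m

When a particle is accelerated through voltage V, it gains kinetic energy KE = qV.

The de Broglie wavelength is then λ = h/√(2mqV):

λ = h/√(2mqV)
λ = (6.626 × 10^-34 J·s) / √(2 × 3.34 × 10^-27 kg × 1.602 × 10^-19 C × 32937.3 V)
λ = 1.12 × 10^-13 m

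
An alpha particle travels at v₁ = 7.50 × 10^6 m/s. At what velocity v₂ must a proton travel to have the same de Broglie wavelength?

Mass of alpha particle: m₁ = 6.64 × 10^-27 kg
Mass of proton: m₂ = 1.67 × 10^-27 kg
v₂ = 2.98 × 10^7 m/s

For equal de Broglie wavelengths: λ₁ = λ₂

h/(m₁v₁) = h/(m₂v₂)
m₁v₁ = m₂v₂
v₂ = v₁ · (m₁/m₂)

v₂ = 7.50 × 10^6 m/s × (6.64 × 10^-27 kg / 1.67 × 10^-27 kg)
v₂ = 2.98 × 10^7 m/s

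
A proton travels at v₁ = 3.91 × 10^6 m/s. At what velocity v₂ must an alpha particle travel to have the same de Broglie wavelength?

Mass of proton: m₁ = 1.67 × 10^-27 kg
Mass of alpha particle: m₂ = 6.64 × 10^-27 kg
v₂ = 9.83 × 10^5 m/s

For equal de Broglie wavelengths: λ₁ = λ₂

h/(m₁v₁) = h/(m₂v₂)
m₁v₁ = m₂v₂
v₂ = v₁ · (m₁/m₂)

v₂ = 3.91 × 10^6 m/s × (1.67 × 10^-27 kg / 6.64 × 10^-27 kg)
v₂ = 9.83 × 10^5 m/s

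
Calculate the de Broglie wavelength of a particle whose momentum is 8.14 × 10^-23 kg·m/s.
8.14 × 10^-12 m

Using the de Broglie relation λ = h/p:

λ = h/p
λ = (6.626 × 10^-34 J·s) / (8.14 × 10^-23 kg·m/s)
λ = 8.14 × 10^-12 m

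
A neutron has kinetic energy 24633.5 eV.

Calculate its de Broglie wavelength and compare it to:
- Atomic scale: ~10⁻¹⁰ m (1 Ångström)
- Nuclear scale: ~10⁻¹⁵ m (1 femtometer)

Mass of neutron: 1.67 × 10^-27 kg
λ = 1.82 × 10^-13 m, which is between nuclear and atomic scales.

Using λ = h/√(2mKE):

KE = 24633.5 eV = 3.947 × 10^-15 J

λ = h/√(2mKE)
λ = (6.626 × 10^-34 J·s) / √(2 × 1.67 × 10^-27 kg × 3.947 × 10^-15 J)
λ = 1.82 × 10^-13 m

Comparison:
- Atomic scale (10⁻¹⁰ m): λ is 0.0018× this size
- Nuclear scale (10⁻¹⁵ m): λ is 1.8e+02× this size

The wavelength is between nuclear and atomic scales.

This wavelength is appropriate for probing atomic structure but too large for nuclear physics experiments.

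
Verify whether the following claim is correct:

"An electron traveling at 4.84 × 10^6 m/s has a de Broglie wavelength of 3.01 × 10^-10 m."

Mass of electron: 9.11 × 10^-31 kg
False

The claim is incorrect.

Using λ = h/(mv):
λ = (6.626 × 10^-34 J·s) / (9.11 × 10^-31 kg × 4.84 × 10^6 m/s)
λ = 1.50 × 10^-10 m

The actual wavelength differs from the claimed 3.01 × 10^-10 m.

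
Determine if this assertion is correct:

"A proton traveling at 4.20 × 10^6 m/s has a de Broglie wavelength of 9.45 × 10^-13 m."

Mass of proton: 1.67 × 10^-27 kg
False

The claim is incorrect.

Using λ = h/(mv):
λ = (6.626 × 10^-34 J·s) / (1.67 × 10^-27 kg × 4.20 × 10^6 m/s)
λ = 9.45 × 10^-14 m

The actual wavelength differs from the claimed 9.45 × 10^-13 m.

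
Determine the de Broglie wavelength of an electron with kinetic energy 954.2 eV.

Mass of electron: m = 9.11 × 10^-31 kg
3.97 × 10^-11 m

Using λ = h/√(2mKE):

First convert KE to Joules: KE = 954.2 eV = 1.529 × 10^-16 J

λ = h/√(2mKE)
λ = (6.626 × 10^-34 J·s) / √(2 × 9.11 × 10^-31 kg × 1.529 × 10^-16 J)
λ = 3.97 × 10^-11 m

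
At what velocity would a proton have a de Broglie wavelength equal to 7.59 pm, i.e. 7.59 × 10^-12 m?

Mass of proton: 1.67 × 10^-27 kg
5.23 × 10^4 m/s

From λ = h/(mv), solve for v:

v = h/(mλ)
v = (6.626 × 10^-34 J·s) / (1.67 × 10^-27 kg × 7.59 × 10^-12 m)
v = 5.23 × 10^4 m/s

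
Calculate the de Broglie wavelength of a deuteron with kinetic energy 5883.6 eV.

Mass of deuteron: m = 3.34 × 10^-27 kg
2.64 × 10^-13 m

Using λ = h/√(2mKE):

First convert KE to Joules: KE = 5883.6 eV = 9.427 × 10^-16 J

λ = h/√(2mKE)
λ = (6.626 × 10^-34 J·s) / √(2 × 3.34 × 10^-27 kg × 9.427 × 10^-16 J)
λ = 2.64 × 10^-13 m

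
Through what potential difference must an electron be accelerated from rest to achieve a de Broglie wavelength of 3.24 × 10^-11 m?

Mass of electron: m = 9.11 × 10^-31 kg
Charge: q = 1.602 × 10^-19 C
1.43 × 10^3 V

From λ = h/√(2mqV), we solve for V:

λ² = h²/(2mqV)
V = h²/(2mqλ²)
V = (6.626 × 10^-34 J·s)² / (2 × 9.11 × 10^-31 kg × 1.602 × 10^-19 C × (3.24 × 10^-11 m)²)
V = 1.43 × 10^3 V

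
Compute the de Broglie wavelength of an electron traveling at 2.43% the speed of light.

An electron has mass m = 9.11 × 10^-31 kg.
9.98 × 10^-11 m

Using the de Broglie relation λ = h/(mv):

v = 2.43% × c = 7.285 × 10^6 m/s

λ = h/(mv)
λ = (6.626 × 10^-34 J·s) / (9.11 × 10^-31 kg × 7.285 × 10^6 m/s)
λ = 9.98 × 10^-11 m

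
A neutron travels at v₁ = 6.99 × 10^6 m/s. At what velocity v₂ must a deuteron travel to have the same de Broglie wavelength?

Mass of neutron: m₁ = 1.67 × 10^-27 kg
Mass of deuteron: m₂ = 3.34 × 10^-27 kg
v₂ = 3.50 × 10^6 m/s

For equal de Broglie wavelengths: λ₁ = λ₂

h/(m₁v₁) = h/(m₂v₂)
m₁v₁ = m₂v₂
v₂ = v₁ · (m₁/m₂)

v₂ = 6.99 × 10^6 m/s × (1.67 × 10^-27 kg / 3.34 × 10^-27 kg)
v₂ = 3.50 × 10^6 m/s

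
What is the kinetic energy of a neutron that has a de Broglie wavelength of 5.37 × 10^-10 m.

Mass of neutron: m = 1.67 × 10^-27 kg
4.56 × 10^-22 J (or 2.85 × 10^-3 eV)

From λ = h/√(2mKE), we solve for KE:

λ² = h²/(2mKE)
KE = h²/(2mλ²)
KE = (6.626 × 10^-34 J·s)² / (2 × 1.67 × 10^-27 kg × (5.37 × 10^-10 m)²)
KE = 4.56 × 10^-22 J
KE = 2.85 × 10^-3 eV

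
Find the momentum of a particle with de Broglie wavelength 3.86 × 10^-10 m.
1.72 × 10^-24 kg·m/s

From the de Broglie relation λ = h/p, we solve for p:

p = h/λ
p = (6.626 × 10^-34 J·s) / (3.86 × 10^-10 m)
p = 1.72 × 10^-24 kg·m/s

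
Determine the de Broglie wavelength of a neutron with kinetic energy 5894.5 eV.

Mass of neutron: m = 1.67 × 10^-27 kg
3.73 × 10^-13 m

Using λ = h/√(2mKE):

First convert KE to Joules: KE = 5894.5 eV = 9.444 × 10^-16 J

λ = h/√(2mKE)
λ = (6.626 × 10^-34 J·s) / √(2 × 1.67 × 10^-27 kg × 9.444 × 10^-16 J)
λ = 3.73 × 10^-13 m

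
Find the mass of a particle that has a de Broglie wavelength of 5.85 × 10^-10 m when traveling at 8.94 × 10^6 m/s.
1.27 × 10^-31 kg

From the de Broglie relation λ = h/(mv), we solve for m:

m = h/(λv)
m = (6.626 × 10^-34 J·s) / (5.85 × 10^-10 m × 8.94 × 10^6 m/s)
m = 1.27 × 10^-31 kg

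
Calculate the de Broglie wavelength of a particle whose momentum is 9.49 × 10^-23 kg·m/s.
6.98 × 10^-12 m

Using the de Broglie relation λ = h/p:

λ = h/p
λ = (6.626 × 10^-34 J·s) / (9.49 × 10^-23 kg·m/s)
λ = 6.98 × 10^-12 m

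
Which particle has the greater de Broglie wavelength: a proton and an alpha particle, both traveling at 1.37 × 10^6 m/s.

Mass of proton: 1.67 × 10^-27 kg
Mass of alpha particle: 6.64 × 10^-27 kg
The proton has the longer wavelength.

Using λ = h/(mv), since both particles have the same velocity, the wavelength depends only on mass.

For proton: λ₁ = h/(m₁v) = 2.90 × 10^-13 m
For alpha particle: λ₂ = h/(m₂v) = 7.28 × 10^-14 m

Since λ ∝ 1/m at constant velocity, the lighter particle has the longer wavelength.

The proton has the longer de Broglie wavelength.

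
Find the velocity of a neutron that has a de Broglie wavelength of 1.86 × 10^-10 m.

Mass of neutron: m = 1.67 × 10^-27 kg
2.13 × 10^3 m/s

From the de Broglie relation λ = h/(mv), we solve for v:

v = h/(mλ)
v = (6.626 × 10^-34 J·s) / (1.67 × 10^-27 kg × 1.86 × 10^-10 m)
v = 2.13 × 10^3 m/s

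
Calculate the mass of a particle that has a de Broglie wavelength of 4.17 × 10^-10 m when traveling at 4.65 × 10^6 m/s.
3.42 × 10^-31 kg

From the de Broglie relation λ = h/(mv), we solve for m:

m = h/(λv)
m = (6.626 × 10^-34 J·s) / (4.17 × 10^-10 m × 4.65 × 10^6 m/s)
m = 3.42 × 10^-31 kg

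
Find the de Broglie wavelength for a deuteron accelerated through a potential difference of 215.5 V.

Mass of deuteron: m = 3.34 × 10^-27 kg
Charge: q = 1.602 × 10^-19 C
1.38 × 10^-12 m

When a particle is accelerated through voltage V, it gains kinetic energy KE = qV.

The de Broglie wavelength is then λ = h/√(2mqV):

λ = h/√(2mqV)
λ = (6.626 × 10^-34 J·s) / √(2 × 3.34 × 10^-27 kg × 1.602 × 10^-19 C × 215.5 V)
λ = 1.38 × 10^-12 m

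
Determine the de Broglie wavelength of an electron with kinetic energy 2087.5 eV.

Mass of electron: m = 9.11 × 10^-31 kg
2.68 × 10^-11 m

Using λ = h/√(2mKE):

First convert KE to Joules: KE = 2087.5 eV = 3.345 × 10^-16 J

λ = h/√(2mKE)
λ = (6.626 × 10^-34 J·s) / √(2 × 9.11 × 10^-31 kg × 3.345 × 10^-16 J)
λ = 2.68 × 10^-11 m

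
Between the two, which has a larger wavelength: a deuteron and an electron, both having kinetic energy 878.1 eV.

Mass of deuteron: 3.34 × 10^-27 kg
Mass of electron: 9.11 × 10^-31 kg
The electron has the longer wavelength.

Using λ = h/√(2mKE):

For deuteron: λ₁ = h/√(2m₁KE) = 6.83 × 10^-13 m
For electron: λ₂ = h/√(2m₂KE) = 4.14 × 10^-11 m

Since λ ∝ 1/√m at constant kinetic energy, the lighter particle has the longer wavelength.

The electron has the longer de Broglie wavelength.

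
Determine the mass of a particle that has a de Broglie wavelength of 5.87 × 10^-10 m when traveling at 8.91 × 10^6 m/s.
1.27 × 10^-31 kg

From the de Broglie relation λ = h/(mv), we solve for m:

m = h/(λv)
m = (6.626 × 10^-34 J·s) / (5.87 × 10^-10 m × 8.91 × 10^6 m/s)
m = 1.27 × 10^-31 kg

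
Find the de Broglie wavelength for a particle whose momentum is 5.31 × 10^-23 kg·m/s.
1.25 × 10^-11 m

Using the de Broglie relation λ = h/p:

λ = h/p
λ = (6.626 × 10^-34 J·s) / (5.31 × 10^-23 kg·m/s)
λ = 1.25 × 10^-11 m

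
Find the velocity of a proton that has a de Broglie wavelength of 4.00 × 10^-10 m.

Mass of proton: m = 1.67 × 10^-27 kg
9.92 × 10^2 m/s

From the de Broglie relation λ = h/(mv), we solve for v:

v = h/(mλ)
v = (6.626 × 10^-34 J·s) / (1.67 × 10^-27 kg × 4.00 × 10^-10 m)
v = 9.92 × 10^2 m/s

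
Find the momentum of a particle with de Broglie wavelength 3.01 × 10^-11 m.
2.20 × 10^-23 kg·m/s

From the de Broglie relation λ = h/p, we solve for p:

p = h/λ
p = (6.626 × 10^-34 J·s) / (3.01 × 10^-11 m)
p = 2.20 × 10^-23 kg·m/s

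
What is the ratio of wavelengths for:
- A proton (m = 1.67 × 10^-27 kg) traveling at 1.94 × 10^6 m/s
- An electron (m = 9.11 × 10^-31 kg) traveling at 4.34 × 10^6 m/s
λ₁/λ₂ = 1.22 × 10^-3

Using λ = h/(mv):

λ₁ = h/(m₁v₁) = 2.05 × 10^-13 m
λ₂ = h/(m₂v₂) = 1.68 × 10^-10 m

Ratio λ₁/λ₂ = (m₂v₂)/(m₁v₁)
         = (9.11 × 10^-31 kg × 4.34 × 10^6 m/s) / (1.67 × 10^-27 kg × 1.94 × 10^6 m/s)
         = 1.22 × 10^-3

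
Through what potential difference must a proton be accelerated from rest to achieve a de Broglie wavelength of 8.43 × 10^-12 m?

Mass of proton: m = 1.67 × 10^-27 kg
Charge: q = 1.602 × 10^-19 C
11.5 V

From λ = h/√(2mqV), we solve for V:

λ² = h²/(2mqV)
V = h²/(2mqλ²)
V = (6.626 × 10^-34 J·s)² / (2 × 1.67 × 10^-27 kg × 1.602 × 10^-19 C × (8.43 × 10^-12 m)²)
V = 11.5 V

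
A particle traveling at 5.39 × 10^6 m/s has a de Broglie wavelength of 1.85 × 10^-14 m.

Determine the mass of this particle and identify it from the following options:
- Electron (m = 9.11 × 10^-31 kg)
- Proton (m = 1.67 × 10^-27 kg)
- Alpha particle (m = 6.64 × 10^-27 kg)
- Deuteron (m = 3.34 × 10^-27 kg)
The particle is an alpha particle.

From λ = h/(mv), solve for mass:

m = h/(λv)
m = (6.626 × 10^-34 J·s) / (1.85 × 10^-14 m × 5.39 × 10^6 m/s)
m = 6.64 × 10^-27 kg

Comparing with the listed masses, this is closest to an alpha particle.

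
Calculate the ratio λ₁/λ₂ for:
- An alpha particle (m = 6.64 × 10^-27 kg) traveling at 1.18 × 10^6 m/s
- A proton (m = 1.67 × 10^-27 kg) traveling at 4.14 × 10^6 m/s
λ₁/λ₂ = 0.882

Using λ = h/(mv):

λ₁ = h/(m₁v₁) = 8.46 × 10^-14 m
λ₂ = h/(m₂v₂) = 9.58 × 10^-14 m

Ratio λ₁/λ₂ = (m₂v₂)/(m₁v₁)
         = (1.67 × 10^-27 kg × 4.14 × 10^6 m/s) / (6.64 × 10^-27 kg × 1.18 × 10^6 m/s)
         = 0.882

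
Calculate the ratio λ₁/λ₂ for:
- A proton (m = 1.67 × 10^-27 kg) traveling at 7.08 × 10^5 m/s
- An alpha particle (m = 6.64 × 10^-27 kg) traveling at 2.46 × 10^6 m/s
λ₁/λ₂ = 13.8

Using λ = h/(mv):

λ₁ = h/(m₁v₁) = 5.60 × 10^-13 m
λ₂ = h/(m₂v₂) = 4.06 × 10^-14 m

Ratio λ₁/λ₂ = (m₂v₂)/(m₁v₁)
         = (6.64 × 10^-27 kg × 2.46 × 10^6 m/s) / (1.67 × 10^-27 kg × 7.08 × 10^5 m/s)
         = 13.8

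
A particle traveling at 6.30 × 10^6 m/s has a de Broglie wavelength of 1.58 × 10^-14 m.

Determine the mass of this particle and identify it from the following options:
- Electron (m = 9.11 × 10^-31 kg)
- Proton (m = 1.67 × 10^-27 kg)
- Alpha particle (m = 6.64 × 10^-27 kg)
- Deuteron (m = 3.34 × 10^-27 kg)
The particle is an alpha particle.

From λ = h/(mv), solve for mass:

m = h/(λv)
m = (6.626 × 10^-34 J·s) / (1.58 × 10^-14 m × 6.30 × 10^6 m/s)
m = 6.66 × 10^-27 kg

Comparing with the listed masses, this is closest to an alpha particle.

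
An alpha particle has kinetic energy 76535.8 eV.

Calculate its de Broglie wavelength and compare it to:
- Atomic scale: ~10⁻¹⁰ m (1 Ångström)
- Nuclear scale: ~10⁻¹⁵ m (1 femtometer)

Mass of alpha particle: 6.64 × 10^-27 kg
λ = 5.19 × 10^-14 m, which is between nuclear and atomic scales.

Using λ = h/√(2mKE):

KE = 76535.8 eV = 1.226 × 10^-14 J

λ = h/√(2mKE)
λ = (6.626 × 10^-34 J·s) / √(2 × 6.64 × 10^-27 kg × 1.226 × 10^-14 J)
λ = 5.19 × 10^-14 m

Comparison:
- Atomic scale (10⁻¹⁰ m): λ is 0.00052× this size
- Nuclear scale (10⁻¹⁵ m): λ is 52× this size

The wavelength is between nuclear and atomic scales.

This wavelength is appropriate for probing atomic structure but too large for nuclear physics experiments.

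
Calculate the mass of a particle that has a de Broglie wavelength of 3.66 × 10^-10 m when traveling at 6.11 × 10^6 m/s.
2.96 × 10^-31 kg

From the de Broglie relation λ = h/(mv), we solve for m:

m = h/(λv)
m = (6.626 × 10^-34 J·s) / (3.66 × 10^-10 m × 6.11 × 10^6 m/s)
m = 2.96 × 10^-31 kg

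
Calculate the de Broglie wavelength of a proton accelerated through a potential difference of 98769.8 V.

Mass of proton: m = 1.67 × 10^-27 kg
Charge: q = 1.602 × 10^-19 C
9.11 × 10^-14 m

When a particle is accelerated through voltage V, it gains kinetic energy KE = qV.

The de Broglie wavelength is then λ = h/√(2mqV):

λ = h/√(2mqV)
λ = (6.626 × 10^-34 J·s) / √(2 × 1.67 × 10^-27 kg × 1.602 × 10^-19 C × 98769.8 V)
λ = 9.11 × 10^-14 m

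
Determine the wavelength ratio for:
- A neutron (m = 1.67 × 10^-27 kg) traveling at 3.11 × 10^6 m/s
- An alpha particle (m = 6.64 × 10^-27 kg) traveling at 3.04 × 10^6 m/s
λ₁/λ₂ = 3.89

Using λ = h/(mv):

λ₁ = h/(m₁v₁) = 1.28 × 10^-13 m
λ₂ = h/(m₂v₂) = 3.28 × 10^-14 m

Ratio λ₁/λ₂ = (m₂v₂)/(m₁v₁)
         = (6.64 × 10^-27 kg × 3.04 × 10^6 m/s) / (1.67 × 10^-27 kg × 3.11 × 10^6 m/s)
         = 3.89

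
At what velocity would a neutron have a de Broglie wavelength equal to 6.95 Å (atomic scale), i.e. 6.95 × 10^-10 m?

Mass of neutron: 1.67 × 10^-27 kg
5.71 × 10^2 m/s

From λ = h/(mv), solve for v:

v = h/(mλ)
v = (6.626 × 10^-34 J·s) / (1.67 × 10^-27 kg × 6.95 × 10^-10 m)
v = 5.71 × 10^2 m/s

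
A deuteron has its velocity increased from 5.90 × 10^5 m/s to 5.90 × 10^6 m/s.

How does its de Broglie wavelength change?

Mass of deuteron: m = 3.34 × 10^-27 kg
The wavelength decreases by a factor of 10.

Using λ = h/(mv):

Initial wavelength: λ₁ = h/(mv₁) = 3.36 × 10^-13 m
Final wavelength: λ₂ = h/(mv₂) = 3.36 × 10^-14 m

Since λ ∝ 1/v, when velocity increases by a factor of 10, the wavelength decreases by a factor of 10.

λ₂/λ₁ = v₁/v₂ = 1/10

The wavelength decreases by a factor of 10.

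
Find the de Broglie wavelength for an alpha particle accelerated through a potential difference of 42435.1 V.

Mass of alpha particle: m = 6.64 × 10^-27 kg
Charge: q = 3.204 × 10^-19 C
4.93 × 10^-14 m

When a particle is accelerated through voltage V, it gains kinetic energy KE = qV.

The de Broglie wavelength is then λ = h/√(2mqV):

λ = h/√(2mqV)
λ = (6.626 × 10^-34 J·s) / √(2 × 6.64 × 10^-27 kg × 3.204 × 10^-19 C × 42435.1 V)
λ = 4.93 × 10^-14 m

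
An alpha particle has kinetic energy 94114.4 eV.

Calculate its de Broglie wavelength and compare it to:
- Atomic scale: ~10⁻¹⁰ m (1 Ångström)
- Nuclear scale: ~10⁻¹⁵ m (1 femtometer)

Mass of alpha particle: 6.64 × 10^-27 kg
λ = 4.68 × 10^-14 m, which is between nuclear and atomic scales.

Using λ = h/√(2mKE):

KE = 94114.4 eV = 1.508 × 10^-14 J

λ = h/√(2mKE)
λ = (6.626 × 10^-34 J·s) / √(2 × 6.64 × 10^-27 kg × 1.508 × 10^-14 J)
λ = 4.68 × 10^-14 m

Comparison:
- Atomic scale (10⁻¹⁰ m): λ is 0.00047× this size
- Nuclear scale (10⁻¹⁵ m): λ is 47× this size

The wavelength is between nuclear and atomic scales.

This wavelength is appropriate for probing atomic structure but too large for nuclear physics experiments.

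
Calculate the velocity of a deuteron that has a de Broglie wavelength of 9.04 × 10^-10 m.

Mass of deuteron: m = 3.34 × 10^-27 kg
2.19 × 10^2 m/s

From the de Broglie relation λ = h/(mv), we solve for v:

v = h/(mλ)
v = (6.626 × 10^-34 J·s) / (3.34 × 10^-27 kg × 9.04 × 10^-10 m)
v = 2.19 × 10^2 m/s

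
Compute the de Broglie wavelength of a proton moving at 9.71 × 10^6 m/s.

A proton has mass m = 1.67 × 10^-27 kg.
4.09 × 10^-14 m

Using the de Broglie relation λ = h/(mv):

λ = h/(mv)
λ = (6.626 × 10^-34 J·s) / (1.67 × 10^-27 kg × 9.71 × 10^6 m/s)
λ = 4.09 × 10^-14 m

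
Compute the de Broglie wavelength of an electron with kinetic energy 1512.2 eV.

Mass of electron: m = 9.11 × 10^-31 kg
3.15 × 10^-11 m

Using λ = h/√(2mKE):

First convert KE to Joules: KE = 1512.2 eV = 2.423 × 10^-16 J

λ = h/√(2mKE)
λ = (6.626 × 10^-34 J·s) / √(2 × 9.11 × 10^-31 kg × 2.423 × 10^-16 J)
λ = 3.15 × 10^-11 m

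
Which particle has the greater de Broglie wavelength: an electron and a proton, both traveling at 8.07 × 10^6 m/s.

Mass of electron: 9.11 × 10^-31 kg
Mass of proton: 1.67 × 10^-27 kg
The electron has the longer wavelength.

Using λ = h/(mv), since both particles have the same velocity, the wavelength depends only on mass.

For electron: λ₁ = h/(m₁v) = 9.01 × 10^-11 m
For proton: λ₂ = h/(m₂v) = 4.92 × 10^-14 m

Since λ ∝ 1/m at constant velocity, the lighter particle has the longer wavelength.

The electron has the longer de Broglie wavelength.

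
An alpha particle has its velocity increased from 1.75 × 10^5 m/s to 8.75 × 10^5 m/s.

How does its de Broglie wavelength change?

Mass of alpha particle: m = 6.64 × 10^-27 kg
The wavelength decreases by a factor of 5.

Using λ = h/(mv):

Initial wavelength: λ₁ = h/(mv₁) = 5.70 × 10^-13 m
Final wavelength: λ₂ = h/(mv₂) = 1.14 × 10^-13 m

Since λ ∝ 1/v, when velocity increases by a factor of 5, the wavelength decreases by a factor of 5.

λ₂/λ₁ = v₁/v₂ = 1/5

The wavelength decreases by a factor of 5.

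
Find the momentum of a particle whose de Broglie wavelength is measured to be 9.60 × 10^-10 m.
6.90 × 10^-25 kg·m/s

From the de Broglie relation λ = h/p, we solve for p:

p = h/λ
p = (6.626 × 10^-34 J·s) / (9.60 × 10^-10 m)
p = 6.90 × 10^-25 kg·m/s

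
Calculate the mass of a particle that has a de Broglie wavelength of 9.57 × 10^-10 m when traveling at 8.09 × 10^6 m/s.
8.56 × 10^-32 kg

From the de Broglie relation λ = h/(mv), we solve for m:

m = h/(λv)
m = (6.626 × 10^-34 J·s) / (9.57 × 10^-10 m × 8.09 × 10^6 m/s)
m = 8.56 × 10^-32 kg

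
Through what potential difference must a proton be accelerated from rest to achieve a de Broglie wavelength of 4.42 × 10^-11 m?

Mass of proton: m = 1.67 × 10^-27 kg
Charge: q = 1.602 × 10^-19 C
4.20 × 10^-1 V

From λ = h/√(2mqV), we solve for V:

λ² = h²/(2mqV)
V = h²/(2mqλ²)
V = (6.626 × 10^-34 J·s)² / (2 × 1.67 × 10^-27 kg × 1.602 × 10^-19 C × (4.42 × 10^-11 m)²)
V = 4.20 × 10^-1 V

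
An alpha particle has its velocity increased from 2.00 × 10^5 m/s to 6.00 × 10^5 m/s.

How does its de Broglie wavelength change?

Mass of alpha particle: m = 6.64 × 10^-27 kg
The wavelength decreases by a factor of 3.

Using λ = h/(mv):

Initial wavelength: λ₁ = h/(mv₁) = 4.99 × 10^-13 m
Final wavelength: λ₂ = h/(mv₂) = 1.66 × 10^-13 m

Since λ ∝ 1/v, when velocity increases by a factor of 3, the wavelength decreases by a factor of 3.

λ₂/λ₁ = v₁/v₂ = 1/3

The wavelength decreases by a factor of 3.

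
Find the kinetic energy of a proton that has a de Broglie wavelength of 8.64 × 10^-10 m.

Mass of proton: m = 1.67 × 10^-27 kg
1.76 × 10^-22 J (or 1.10 × 10^-3 eV)

From λ = h/√(2mKE), we solve for KE:

λ² = h²/(2mKE)
KE = h²/(2mλ²)
KE = (6.626 × 10^-34 J·s)² / (2 × 1.67 × 10^-27 kg × (8.64 × 10^-10 m)²)
KE = 1.76 × 10^-22 J
KE = 1.10 × 10^-3 eV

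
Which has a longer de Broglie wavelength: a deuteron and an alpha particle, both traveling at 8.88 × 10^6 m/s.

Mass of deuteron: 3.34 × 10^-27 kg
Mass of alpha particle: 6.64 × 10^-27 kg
The deuteron has the longer wavelength.

Using λ = h/(mv), since both particles have the same velocity, the wavelength depends only on mass.

For deuteron: λ₁ = h/(m₁v) = 2.23 × 10^-14 m
For alpha particle: λ₂ = h/(m₂v) = 1.12 × 10^-14 m

Since λ ∝ 1/m at constant velocity, the lighter particle has the longer wavelength.

The deuteron has the longer de Broglie wavelength.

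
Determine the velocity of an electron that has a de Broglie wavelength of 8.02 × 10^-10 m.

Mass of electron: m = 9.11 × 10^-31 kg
9.07 × 10^5 m/s

From the de Broglie relation λ = h/(mv), we solve for v:

v = h/(mλ)
v = (6.626 × 10^-34 J·s) / (9.11 × 10^-31 kg × 8.02 × 10^-10 m)
v = 9.07 × 10^5 m/s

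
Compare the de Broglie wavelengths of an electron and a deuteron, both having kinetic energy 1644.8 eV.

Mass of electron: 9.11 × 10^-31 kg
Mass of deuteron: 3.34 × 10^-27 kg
The electron has the longer wavelength.

Using λ = h/√(2mKE):

For electron: λ₁ = h/√(2m₁KE) = 3.02 × 10^-11 m
For deuteron: λ₂ = h/√(2m₂KE) = 4.99 × 10^-13 m

Since λ ∝ 1/√m at constant kinetic energy, the lighter particle has the longer wavelength.

The electron has the longer de Broglie wavelength.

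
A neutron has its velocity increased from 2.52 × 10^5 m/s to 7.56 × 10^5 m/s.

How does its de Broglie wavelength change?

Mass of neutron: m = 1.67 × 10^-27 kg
The wavelength decreases by a factor of 3.

Using λ = h/(mv):

Initial wavelength: λ₁ = h/(mv₁) = 1.57 × 10^-12 m
Final wavelength: λ₂ = h/(mv₂) = 5.25 × 10^-13 m

Since λ ∝ 1/v, when velocity increases by a factor of 3, the wavelength decreases by a factor of 3.

λ₂/λ₁ = v₁/v₂ = 1/3

The wavelength decreases by a factor of 3.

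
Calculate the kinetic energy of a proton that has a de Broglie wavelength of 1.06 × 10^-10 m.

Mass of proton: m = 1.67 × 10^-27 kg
1.17 × 10^-20 J (or 0.0730 eV)

From λ = h/√(2mKE), we solve for KE:

λ² = h²/(2mKE)
KE = h²/(2mλ²)
KE = (6.626 × 10^-34 J·s)² / (2 × 1.67 × 10^-27 kg × (1.06 × 10^-10 m)²)
KE = 1.17 × 10^-20 J
KE = 0.0730 eV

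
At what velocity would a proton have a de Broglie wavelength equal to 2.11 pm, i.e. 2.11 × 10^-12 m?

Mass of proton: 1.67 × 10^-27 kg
1.88 × 10^5 m/s

From λ = h/(mv), solve for v:

v = h/(mλ)
v = (6.626 × 10^-34 J·s) / (1.67 × 10^-27 kg × 2.11 × 10^-12 m)
v = 1.88 × 10^5 m/s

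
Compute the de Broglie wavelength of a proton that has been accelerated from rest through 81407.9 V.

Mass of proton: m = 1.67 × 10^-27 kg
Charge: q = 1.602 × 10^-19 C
1.00 × 10^-13 m

When a particle is accelerated through voltage V, it gains kinetic energy KE = qV.

The de Broglie wavelength is then λ = h/√(2mqV):

λ = h/√(2mqV)
λ = (6.626 × 10^-34 J·s) / √(2 × 1.67 × 10^-27 kg × 1.602 × 10^-19 C × 81407.9 V)
λ = 1.00 × 10^-13 m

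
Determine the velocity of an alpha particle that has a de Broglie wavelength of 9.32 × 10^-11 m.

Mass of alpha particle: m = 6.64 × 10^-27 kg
1.07 × 10^3 m/s

From the de Broglie relation λ = h/(mv), we solve for v:

v = h/(mλ)
v = (6.626 × 10^-34 J·s) / (6.64 × 10^-27 kg × 9.32 × 10^-11 m)
v = 1.07 × 10^3 m/s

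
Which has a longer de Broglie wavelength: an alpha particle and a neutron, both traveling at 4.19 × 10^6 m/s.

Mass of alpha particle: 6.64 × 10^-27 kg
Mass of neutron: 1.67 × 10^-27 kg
The neutron has the longer wavelength.

Using λ = h/(mv), since both particles have the same velocity, the wavelength depends only on mass.

For alpha particle: λ₁ = h/(m₁v) = 2.38 × 10^-14 m
For neutron: λ₂ = h/(m₂v) = 9.47 × 10^-14 m

Since λ ∝ 1/m at constant velocity, the lighter particle has the longer wavelength.

The neutron has the longer de Broglie wavelength.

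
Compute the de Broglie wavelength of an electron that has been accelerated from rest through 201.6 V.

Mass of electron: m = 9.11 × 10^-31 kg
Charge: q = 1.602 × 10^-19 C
8.64 × 10^-11 m

When a particle is accelerated through voltage V, it gains kinetic energy KE = qV.

The de Broglie wavelength is then λ = h/√(2mqV):

λ = h/√(2mqV)
λ = (6.626 × 10^-34 J·s) / √(2 × 9.11 × 10^-31 kg × 1.602 × 10^-19 C × 201.6 V)
λ = 8.64 × 10^-11 m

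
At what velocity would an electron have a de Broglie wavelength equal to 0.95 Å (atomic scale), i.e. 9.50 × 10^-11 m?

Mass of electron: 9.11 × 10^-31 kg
7.66 × 10^6 m/s

From λ = h/(mv), solve for v:

v = h/(mλ)
v = (6.626 × 10^-34 J·s) / (9.11 × 10^-31 kg × 9.50 × 10^-11 m)
v = 7.66 × 10^6 m/s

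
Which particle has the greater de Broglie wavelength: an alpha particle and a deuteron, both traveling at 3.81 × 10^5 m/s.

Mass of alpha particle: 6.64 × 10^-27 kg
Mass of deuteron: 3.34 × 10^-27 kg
The deuteron has the longer wavelength.

Using λ = h/(mv), since both particles have the same velocity, the wavelength depends only on mass.

For alpha particle: λ₁ = h/(m₁v) = 2.62 × 10^-13 m
For deuteron: λ₂ = h/(m₂v) = 5.21 × 10^-13 m

Since λ ∝ 1/m at constant velocity, the lighter particle has the longer wavelength.

The deuteron has the longer de Broglie wavelength.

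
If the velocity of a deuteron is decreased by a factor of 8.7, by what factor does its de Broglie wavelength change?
The wavelength increases by a factor of 8.7.

From λ = h/(mv), the wavelength is inversely proportional to velocity:

λ ∝ 1/v

If v → v/8.7, then λ → 8.7λ

When velocity is decreased by a factor of 8.7, the wavelength increases by a factor of 8.7.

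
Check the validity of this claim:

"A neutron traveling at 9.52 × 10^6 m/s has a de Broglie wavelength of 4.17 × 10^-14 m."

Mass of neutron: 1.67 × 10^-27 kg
True

The claim is correct.

Using λ = h/(mv):
λ = (6.626 × 10^-34 J·s) / (1.67 × 10^-27 kg × 9.52 × 10^6 m/s)
λ = 4.17 × 10^-14 m

This matches the claimed value.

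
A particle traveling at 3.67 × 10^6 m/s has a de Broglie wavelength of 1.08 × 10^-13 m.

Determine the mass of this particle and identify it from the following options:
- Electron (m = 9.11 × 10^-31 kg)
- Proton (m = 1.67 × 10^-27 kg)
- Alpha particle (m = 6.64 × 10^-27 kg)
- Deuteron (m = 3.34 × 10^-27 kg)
The particle is a proton.

From λ = h/(mv), solve for mass:

m = h/(λv)
m = (6.626 × 10^-34 J·s) / (1.08 × 10^-13 m × 3.67 × 10^6 m/s)
m = 1.67 × 10^-27 kg

Comparing with the listed masses, this is closest to a proton.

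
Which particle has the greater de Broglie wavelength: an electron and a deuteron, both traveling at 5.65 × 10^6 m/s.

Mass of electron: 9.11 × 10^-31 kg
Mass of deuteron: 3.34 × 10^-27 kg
The electron has the longer wavelength.

Using λ = h/(mv), since both particles have the same velocity, the wavelength depends only on mass.

For electron: λ₁ = h/(m₁v) = 1.29 × 10^-10 m
For deuteron: λ₂ = h/(m₂v) = 3.51 × 10^-14 m

Since λ ∝ 1/m at constant velocity, the lighter particle has the longer wavelength.

The electron has the longer de Broglie wavelength.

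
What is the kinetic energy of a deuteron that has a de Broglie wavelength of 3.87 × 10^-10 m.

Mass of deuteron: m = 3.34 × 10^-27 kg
4.39 × 10^-22 J (or 2.74 × 10^-3 eV)

From λ = h/√(2mKE), we solve for KE:

λ² = h²/(2mKE)
KE = h²/(2mλ²)
KE = (6.626 × 10^-34 J·s)² / (2 × 3.34 × 10^-27 kg × (3.87 × 10^-10 m)²)
KE = 4.39 × 10^-22 J
KE = 2.74 × 10^-3 eV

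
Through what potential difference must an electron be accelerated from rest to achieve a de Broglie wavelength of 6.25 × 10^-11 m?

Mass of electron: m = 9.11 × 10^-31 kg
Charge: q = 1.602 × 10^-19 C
385 V

From λ = h/√(2mqV), we solve for V:

λ² = h²/(2mqV)
V = h²/(2mqλ²)
V = (6.626 × 10^-34 J·s)² / (2 × 9.11 × 10^-31 kg × 1.602 × 10^-19 C × (6.25 × 10^-11 m)²)
V = 385 V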